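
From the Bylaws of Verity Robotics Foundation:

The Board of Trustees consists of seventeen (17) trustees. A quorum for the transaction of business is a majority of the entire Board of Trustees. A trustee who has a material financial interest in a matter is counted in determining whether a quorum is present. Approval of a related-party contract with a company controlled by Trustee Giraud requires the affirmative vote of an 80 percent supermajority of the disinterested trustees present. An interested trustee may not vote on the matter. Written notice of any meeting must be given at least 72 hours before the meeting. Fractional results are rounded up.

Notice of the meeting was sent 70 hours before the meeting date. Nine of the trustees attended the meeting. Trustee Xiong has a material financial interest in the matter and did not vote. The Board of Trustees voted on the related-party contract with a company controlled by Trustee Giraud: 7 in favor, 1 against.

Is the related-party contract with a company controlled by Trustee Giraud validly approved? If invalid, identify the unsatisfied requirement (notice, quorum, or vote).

Notice: 70 hours given; 72 required (70 < 72). Not satisfied.
Quorum: 9 present (interested trustees count toward quorum); quorum is 9. Satisfied.
Vote: the related-party contract with a company controlled by Trustee Giraud requires four-fifths of the disinterested trustees present (9 − 1 = 8). 4/5 of 8 = 6.40, rounded up to 7, so 7 affirmative votes are needed; 7 voted in favor. Satisfied.

Invalid — notice requirement not satisfied.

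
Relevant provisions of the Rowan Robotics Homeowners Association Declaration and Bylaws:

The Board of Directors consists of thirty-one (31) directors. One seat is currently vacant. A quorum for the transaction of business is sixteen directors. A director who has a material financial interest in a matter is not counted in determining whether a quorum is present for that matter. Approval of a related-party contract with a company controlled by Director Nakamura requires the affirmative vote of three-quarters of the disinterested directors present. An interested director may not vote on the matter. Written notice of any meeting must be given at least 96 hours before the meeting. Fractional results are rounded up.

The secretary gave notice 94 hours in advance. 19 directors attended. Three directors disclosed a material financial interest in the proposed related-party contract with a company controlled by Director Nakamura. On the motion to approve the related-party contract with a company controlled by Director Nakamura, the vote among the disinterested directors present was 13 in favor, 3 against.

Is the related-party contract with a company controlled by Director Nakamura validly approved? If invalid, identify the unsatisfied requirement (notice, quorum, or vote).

Invalid — notice requirement not satisfied.

Notice: 94 hours given; 96 required (94 < 96). Not satisfied.
Quorum: 19 present, but the 3 interested directors do not count, leaving 16. Quorum is 16. Satisfied.
Vote: the related-party contract with a company controlled by Director Nakamura requires three-fourths of the disinterested directors present (19 − 3 = 16). 3/4 of 16 = 12, so 12 affirmative votes are needed; 13 voted in favor. Satisfied.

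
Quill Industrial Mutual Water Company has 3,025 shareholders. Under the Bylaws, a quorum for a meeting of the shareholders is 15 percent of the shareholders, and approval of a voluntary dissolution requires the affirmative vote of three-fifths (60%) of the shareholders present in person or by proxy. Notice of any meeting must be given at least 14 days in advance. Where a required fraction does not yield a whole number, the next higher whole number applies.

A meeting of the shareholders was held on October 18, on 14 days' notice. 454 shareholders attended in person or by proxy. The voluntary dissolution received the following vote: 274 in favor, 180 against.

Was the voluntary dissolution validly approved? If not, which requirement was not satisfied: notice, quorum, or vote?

Valid — all requirements satisfied.

Notice: 14 days given; 14 required. Satisfied.
Quorum: 15% of 3,025 = 453.75, rounded up to 454; 454 present. Satisfied.
Vote: requires three-fifths of those present (454); 3/5 of 454 = 272.40, rounded up to 273, so 273 needed; 274 in favor. Satisfied.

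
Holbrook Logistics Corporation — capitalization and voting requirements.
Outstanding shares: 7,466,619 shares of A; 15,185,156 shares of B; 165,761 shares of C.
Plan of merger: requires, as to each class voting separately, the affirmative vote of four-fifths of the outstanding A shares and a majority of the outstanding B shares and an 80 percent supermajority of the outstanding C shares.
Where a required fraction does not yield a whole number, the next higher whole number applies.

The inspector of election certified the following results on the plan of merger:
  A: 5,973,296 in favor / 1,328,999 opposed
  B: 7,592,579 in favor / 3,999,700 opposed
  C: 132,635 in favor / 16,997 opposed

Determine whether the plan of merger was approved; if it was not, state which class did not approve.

A: 4/5 of 7466619 = 5973295.20, rounded up to 5973296; 5,973,296 required, 5,973,296 in favor — approved.
B: a majority of 15185156 is 7592579; 7,592,579 required, 7,592,579 in favor — approved.
C: 4/5 of 165761 = 132608.80, rounded up to 132609; 132,609 required, 132,635 in favor — approved.

Approved — every class gave the required vote.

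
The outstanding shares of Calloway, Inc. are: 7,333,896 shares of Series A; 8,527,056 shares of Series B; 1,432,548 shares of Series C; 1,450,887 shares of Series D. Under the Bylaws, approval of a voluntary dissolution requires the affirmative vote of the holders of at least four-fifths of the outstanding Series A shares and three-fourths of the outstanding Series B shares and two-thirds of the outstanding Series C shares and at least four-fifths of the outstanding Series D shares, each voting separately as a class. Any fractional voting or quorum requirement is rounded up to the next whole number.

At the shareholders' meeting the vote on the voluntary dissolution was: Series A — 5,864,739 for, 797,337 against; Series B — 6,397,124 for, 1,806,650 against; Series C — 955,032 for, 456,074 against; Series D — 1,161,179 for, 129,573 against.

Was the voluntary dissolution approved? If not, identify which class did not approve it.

Not approved — the Series A shares did not give the required vote.

Series A: 4/5 of 7333896 = 5867116.80, rounded up to 5867117; 5,867,117 required, 5,864,739 in favor — not approved.
Series B: 3/4 of 8527056 = 6395292; 6,395,292 required, 6,397,124 in favor — approved.
Series C: 2/3 of 1432548 = 955032; 955,032 required, 955,032 in favor — approved.
Series D: 4/5 of 1450887 = 1160709.60, rounded up to 1160710; 1,160,710 required, 1,161,179 in favor — approved.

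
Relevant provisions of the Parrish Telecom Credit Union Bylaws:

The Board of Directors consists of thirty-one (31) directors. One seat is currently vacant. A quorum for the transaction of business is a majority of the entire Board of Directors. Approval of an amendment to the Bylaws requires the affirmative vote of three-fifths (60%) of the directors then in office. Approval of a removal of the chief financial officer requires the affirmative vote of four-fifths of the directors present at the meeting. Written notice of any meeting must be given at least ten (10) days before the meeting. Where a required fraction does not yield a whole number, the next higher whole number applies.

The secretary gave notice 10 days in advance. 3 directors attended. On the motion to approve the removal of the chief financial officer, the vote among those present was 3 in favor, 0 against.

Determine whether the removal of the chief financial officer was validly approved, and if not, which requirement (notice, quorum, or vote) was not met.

Invalid — quorum requirement not satisfied.

Notice: 10 days given; 10 required (10 ≥ 10). Satisfied.
Quorum: 3 present; quorum is 16. Not satisfied.
Vote: the removal of the chief financial officer requires four-fifths of the directors present (3). 4/5 of 3 = 2.40, rounded up to 3, so 3 affirmative votes are needed; 3 voted in favor. Satisfied. (Moot — without a quorum no business can be validly transacted.)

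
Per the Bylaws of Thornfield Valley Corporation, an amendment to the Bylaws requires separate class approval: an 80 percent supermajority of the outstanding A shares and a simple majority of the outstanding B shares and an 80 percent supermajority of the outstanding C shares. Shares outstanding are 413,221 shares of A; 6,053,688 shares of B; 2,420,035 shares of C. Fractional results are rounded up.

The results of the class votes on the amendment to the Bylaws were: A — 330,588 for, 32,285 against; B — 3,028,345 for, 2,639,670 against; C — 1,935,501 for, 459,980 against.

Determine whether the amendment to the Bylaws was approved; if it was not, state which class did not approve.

A: 4/5 of 413221 = 330576.80, rounded up to 330577; 330,577 required, 330,588 in favor — approved.
B: a majority of 6053688 is 3026845; 3,026,845 required, 3,028,345 in favor — approved.
C: 4/5 of 2420035 = 1936028; 1,936,028 required, 1,935,501 in favor — not approved.

Not approved — the C shares did not give the required vote.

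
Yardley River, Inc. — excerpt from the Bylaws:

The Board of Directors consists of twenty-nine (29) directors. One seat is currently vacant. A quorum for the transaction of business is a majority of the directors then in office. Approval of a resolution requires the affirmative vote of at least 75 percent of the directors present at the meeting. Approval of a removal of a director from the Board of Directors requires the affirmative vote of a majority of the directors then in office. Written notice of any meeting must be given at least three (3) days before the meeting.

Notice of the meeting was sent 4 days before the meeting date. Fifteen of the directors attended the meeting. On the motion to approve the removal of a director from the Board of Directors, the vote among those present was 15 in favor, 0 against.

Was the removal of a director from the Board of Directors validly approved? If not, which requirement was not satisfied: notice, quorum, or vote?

Notice: 4 days given; 3 required (4 ≥ 3). Satisfied.
Quorum: 15 present; quorum is 15. Satisfied.
Vote: the removal of a director from the Board of Directors requires a majority of the directors then in office (28). A majority of 28 is 15, so 15 affirmative votes are needed; 15 voted in favor. Satisfied.

Valid — all requirements satisfied.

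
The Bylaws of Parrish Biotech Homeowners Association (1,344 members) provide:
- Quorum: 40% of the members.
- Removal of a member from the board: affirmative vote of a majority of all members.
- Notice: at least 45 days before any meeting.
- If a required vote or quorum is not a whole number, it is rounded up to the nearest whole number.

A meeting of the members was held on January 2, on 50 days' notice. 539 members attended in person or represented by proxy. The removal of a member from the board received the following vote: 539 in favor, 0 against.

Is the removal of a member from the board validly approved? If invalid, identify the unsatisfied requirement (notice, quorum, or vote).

Notice: 50 days given; 45 required. Satisfied.
Quorum: 40% of 1,344 = 537.60, rounded up to 538; 539 present. Satisfied.
Vote: requires a majority of all members (1,344); a majority of 1344 is 673, so 673 needed; 539 in favor. Not satisfied.

Invalid — vote requirement not satisfied.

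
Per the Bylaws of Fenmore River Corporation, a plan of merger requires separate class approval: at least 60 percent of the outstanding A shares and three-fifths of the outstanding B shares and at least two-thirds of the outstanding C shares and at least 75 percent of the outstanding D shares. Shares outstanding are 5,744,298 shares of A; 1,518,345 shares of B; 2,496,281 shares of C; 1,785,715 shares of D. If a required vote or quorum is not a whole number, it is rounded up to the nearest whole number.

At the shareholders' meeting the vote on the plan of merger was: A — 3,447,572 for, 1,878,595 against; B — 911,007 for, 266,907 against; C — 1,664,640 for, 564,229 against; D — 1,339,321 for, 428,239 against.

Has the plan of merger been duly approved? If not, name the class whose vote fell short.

Approved — every class gave the required vote.

A: 3/5 of 5744298 = 3446578.80, rounded up to 3446579; 3,446,579 required, 3,447,572 in favor — approved.
B: 3/5 of 1518345 = 911007; 911,007 required, 911,007 in favor — approved.
C: 2/3 of 2496281 = 1664187.33, rounded up to 1664188; 1,664,188 required, 1,664,640 in favor — approved.
D: 3/4 of 1785715 = 1339286.25, rounded up to 1339287; 1,339,287 required, 1,339,321 in favor — approved.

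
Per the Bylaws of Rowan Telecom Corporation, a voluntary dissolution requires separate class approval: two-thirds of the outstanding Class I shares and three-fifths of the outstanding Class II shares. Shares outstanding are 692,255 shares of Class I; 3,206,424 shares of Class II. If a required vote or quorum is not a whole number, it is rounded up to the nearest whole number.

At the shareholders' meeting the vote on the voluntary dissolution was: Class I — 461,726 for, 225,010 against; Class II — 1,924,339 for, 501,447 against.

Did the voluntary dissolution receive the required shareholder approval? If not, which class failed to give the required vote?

Approved — every class gave the required vote.

Class I: 2/3 of 692255 = 461503.33, rounded up to 461504; 461,504 required, 461,726 in favor — approved.
Class II: 3/5 of 3206424 = 1923854.40, rounded up to 1923855; 1,923,855 required, 1,924,339 in favor — approved.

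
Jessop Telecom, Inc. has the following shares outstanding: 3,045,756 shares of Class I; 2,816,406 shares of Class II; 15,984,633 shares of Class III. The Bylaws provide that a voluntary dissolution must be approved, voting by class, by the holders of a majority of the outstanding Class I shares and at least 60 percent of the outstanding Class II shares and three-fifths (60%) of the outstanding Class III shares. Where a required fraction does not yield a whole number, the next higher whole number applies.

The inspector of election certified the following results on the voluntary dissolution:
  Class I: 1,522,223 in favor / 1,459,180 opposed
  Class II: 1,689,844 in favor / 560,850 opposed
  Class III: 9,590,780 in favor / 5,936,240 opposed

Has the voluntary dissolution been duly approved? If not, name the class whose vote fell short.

Not approved — the Class I shares did not give the required vote.

Class I: a majority of 3045756 is 1522879; 1,522,879 required, 1,522,223 in favor — not approved.
Class II: 3/5 of 2816406 = 1689843.60, rounded up to 1689844; 1,689,844 required, 1,689,844 in favor — approved.
Class III: 3/5 of 15984633 = 9590779.80, rounded up to 9590780; 9,590,780 required, 9,590,780 in favor — approved.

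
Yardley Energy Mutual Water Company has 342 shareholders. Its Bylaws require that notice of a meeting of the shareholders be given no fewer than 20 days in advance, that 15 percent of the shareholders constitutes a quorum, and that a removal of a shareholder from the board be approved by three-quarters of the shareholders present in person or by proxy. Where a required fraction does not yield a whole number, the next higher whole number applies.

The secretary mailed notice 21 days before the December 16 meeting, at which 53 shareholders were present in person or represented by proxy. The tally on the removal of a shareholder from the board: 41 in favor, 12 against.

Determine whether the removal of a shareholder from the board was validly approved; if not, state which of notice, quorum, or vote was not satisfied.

Valid — all requirements satisfied.

Notice: 21 days given; 20 required. Satisfied.
Quorum: 15% of 342 = 51.30, rounded up to 52; 53 present. Satisfied.
Vote: requires three-fourths of those present (53); 3/4 of 53 = 39.75, rounded up to 40, so 40 needed; 41 in favor. Satisfied.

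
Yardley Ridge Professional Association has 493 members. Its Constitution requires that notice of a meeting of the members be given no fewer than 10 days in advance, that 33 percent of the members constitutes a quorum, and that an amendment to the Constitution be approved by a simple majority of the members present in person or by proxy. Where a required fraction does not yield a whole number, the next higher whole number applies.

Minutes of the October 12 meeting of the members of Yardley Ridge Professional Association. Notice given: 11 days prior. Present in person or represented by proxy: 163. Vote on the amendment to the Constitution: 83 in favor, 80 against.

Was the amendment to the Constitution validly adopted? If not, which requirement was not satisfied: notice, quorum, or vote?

Notice: 11 days given; 10 required. Satisfied.
Quorum: 33% of 493 = 162.69, rounded up to 163; 163 present. Satisfied.
Vote: requires a majority of those present (163); a majority of 163 is 82, so 82 needed; 83 in favor. Satisfied.

Valid — all requirements satisfied.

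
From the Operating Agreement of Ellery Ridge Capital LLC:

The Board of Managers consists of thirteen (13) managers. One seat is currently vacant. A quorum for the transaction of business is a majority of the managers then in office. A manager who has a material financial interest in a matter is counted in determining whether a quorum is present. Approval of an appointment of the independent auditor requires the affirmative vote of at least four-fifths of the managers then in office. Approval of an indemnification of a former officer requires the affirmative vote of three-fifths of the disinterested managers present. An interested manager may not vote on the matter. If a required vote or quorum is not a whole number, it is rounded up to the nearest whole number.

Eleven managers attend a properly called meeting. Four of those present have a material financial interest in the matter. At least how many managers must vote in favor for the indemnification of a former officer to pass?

The indemnification of a former officer requires three-fifths of the disinterested managers present (11 − 4 = 7).
3/5 of 7 = 4.20, rounded up to 5.

5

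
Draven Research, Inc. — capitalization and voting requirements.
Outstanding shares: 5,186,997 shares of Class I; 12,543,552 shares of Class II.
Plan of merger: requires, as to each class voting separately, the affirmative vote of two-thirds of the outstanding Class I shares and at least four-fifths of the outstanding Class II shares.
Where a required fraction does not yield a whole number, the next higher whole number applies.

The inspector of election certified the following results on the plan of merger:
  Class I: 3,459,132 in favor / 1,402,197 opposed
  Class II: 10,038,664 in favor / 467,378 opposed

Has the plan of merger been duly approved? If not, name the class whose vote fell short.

Approved — every class gave the required vote.

Class I: 2/3 of 5186997 = 3457998; 3,457,998 required, 3,459,132 in favor — approved.
Class II: 4/5 of 12543552 = 10034841.60, rounded up to 10034842; 10,034,842 required, 10,038,664 in favor — approved.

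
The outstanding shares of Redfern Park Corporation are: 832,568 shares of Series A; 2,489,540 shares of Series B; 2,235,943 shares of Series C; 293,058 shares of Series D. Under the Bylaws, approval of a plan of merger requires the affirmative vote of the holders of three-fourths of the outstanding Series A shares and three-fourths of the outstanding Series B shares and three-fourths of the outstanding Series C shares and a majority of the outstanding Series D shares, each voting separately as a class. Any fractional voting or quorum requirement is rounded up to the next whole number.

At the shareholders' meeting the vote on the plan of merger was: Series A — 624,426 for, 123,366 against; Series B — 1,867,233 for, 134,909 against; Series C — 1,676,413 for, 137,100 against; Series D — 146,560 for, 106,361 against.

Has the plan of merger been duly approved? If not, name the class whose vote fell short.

Not approved — the Series C shares did not give the required vote.

Series A: 3/4 of 832568 = 624426; 624,426 required, 624,426 in favor — approved.
Series B: 3/4 of 2489540 = 1867155; 1,867,155 required, 1,867,233 in favor — approved.
Series C: 3/4 of 2235943 = 1676957.25, rounded up to 1676958; 1,676,958 required, 1,676,413 in favor — not approved.
Series D: a majority of 293058 is 146530; 146,530 required, 146,560 in favor — approved.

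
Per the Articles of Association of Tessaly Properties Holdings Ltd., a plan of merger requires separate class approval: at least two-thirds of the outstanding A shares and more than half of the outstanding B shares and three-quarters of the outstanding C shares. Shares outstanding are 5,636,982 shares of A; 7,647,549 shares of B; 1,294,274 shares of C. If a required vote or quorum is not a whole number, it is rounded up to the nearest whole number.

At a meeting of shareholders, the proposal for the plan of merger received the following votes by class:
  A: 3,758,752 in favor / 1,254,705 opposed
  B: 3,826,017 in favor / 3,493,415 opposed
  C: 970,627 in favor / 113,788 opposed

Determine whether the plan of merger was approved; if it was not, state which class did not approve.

A: 2/3 of 5636982 = 3757988; 3,757,988 required, 3,758,752 in favor — approved.
B: a majority of 7647549 is 3823775; 3,823,775 required, 3,826,017 in favor — approved.
C: 3/4 of 1294274 = 970705.50, rounded up to 970706; 970,706 required, 970,627 in favor — not approved.

Not approved — the C shares did not give the required vote.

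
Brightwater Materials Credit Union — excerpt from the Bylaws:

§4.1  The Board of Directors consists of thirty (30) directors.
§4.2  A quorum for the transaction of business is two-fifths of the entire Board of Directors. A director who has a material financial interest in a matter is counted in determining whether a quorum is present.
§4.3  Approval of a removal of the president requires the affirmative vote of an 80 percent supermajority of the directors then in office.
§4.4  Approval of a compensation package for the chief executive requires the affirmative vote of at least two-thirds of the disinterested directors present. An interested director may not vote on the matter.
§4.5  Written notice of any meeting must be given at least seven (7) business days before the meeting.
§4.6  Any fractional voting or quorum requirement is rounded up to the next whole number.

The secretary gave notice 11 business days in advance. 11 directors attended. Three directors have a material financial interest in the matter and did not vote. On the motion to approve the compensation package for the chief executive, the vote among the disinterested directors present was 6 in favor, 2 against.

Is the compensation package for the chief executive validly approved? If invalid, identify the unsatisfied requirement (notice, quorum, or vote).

Invalid — quorum requirement not satisfied.

Notice: 11 business days given; 7 required (11 ≥ 7). Satisfied.
Quorum: 11 present (interested directors count toward quorum); quorum is 12. Not satisfied.
Vote: the compensation package for the chief executive requires two-thirds of the disinterested directors present (11 − 3 = 8). 2/3 of 8 = 5.33, rounded up to 6, so 6 affirmative votes are needed; 6 voted in favor. Satisfied. (Moot — without a quorum no business can be validly transacted.)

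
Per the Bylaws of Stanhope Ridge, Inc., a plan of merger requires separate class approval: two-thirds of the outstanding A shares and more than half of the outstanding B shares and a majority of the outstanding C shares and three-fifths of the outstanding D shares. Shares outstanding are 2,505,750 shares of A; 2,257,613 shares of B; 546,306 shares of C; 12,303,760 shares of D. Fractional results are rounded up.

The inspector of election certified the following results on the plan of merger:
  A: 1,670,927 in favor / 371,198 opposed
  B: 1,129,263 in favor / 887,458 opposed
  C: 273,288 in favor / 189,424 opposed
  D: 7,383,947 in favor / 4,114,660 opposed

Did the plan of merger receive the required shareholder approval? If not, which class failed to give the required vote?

Approved — every class gave the required vote.

A: 2/3 of 2505750 = 1670500; 1,670,500 required, 1,670,927 in favor — approved.
B: a majority of 2257613 is 1128807; 1,128,807 required, 1,129,263 in favor — approved.
C: a majority of 546306 is 273154; 273,154 required, 273,288 in favor — approved.
D: 3/5 of 12303760 = 7382256; 7,382,256 required, 7,383,947 in favor — approved.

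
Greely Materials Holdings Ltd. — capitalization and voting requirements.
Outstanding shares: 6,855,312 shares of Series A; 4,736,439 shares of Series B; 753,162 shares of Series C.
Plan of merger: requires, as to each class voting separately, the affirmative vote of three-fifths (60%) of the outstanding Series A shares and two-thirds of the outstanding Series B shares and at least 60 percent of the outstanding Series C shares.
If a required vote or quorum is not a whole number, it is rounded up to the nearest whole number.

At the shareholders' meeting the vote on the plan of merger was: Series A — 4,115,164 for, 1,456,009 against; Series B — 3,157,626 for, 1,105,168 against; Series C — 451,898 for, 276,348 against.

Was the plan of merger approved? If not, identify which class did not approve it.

Series A: 3/5 of 6855312 = 4113187.20, rounded up to 4113188; 4,113,188 required, 4,115,164 in favor — approved.
Series B: 2/3 of 4736439 = 3157626; 3,157,626 required, 3,157,626 in favor — approved.
Series C: 3/5 of 753162 = 451897.20, rounded up to 451898; 451,898 required, 451,898 in favor — approved.

Approved — every class gave the required vote.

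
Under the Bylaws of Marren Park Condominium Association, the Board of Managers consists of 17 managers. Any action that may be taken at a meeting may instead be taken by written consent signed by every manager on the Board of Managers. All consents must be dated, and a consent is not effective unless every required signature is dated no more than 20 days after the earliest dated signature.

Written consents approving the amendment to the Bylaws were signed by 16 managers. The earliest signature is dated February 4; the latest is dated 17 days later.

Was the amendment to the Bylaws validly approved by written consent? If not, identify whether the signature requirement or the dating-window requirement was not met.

Not effective — insufficient signatures.

Signatures required: the unanimous vote of 17 — unanimous means all 17, so 17 needed; 16 signed. Insufficient.
Dating window: the latest signature is 17 days after the earliest; the limit is 20 days. Within the window.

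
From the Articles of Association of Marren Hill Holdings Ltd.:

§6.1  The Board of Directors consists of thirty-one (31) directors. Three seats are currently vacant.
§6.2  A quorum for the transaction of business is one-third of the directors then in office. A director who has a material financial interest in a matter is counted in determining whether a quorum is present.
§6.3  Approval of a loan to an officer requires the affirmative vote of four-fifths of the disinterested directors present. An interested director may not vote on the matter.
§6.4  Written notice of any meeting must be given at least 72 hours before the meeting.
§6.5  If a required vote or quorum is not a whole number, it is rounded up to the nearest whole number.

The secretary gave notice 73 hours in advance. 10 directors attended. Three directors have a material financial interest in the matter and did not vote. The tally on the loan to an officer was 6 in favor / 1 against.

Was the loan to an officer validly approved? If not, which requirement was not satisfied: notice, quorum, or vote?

Valid — all requirements satisfied.

Notice: 73 hours given; 72 required (73 ≥ 72). Satisfied.
Quorum: 10 present (interested directors count toward quorum); quorum is 10. Satisfied.
Vote: the loan to an officer requires four-fifths of the disinterested directors present (10 − 3 = 7). 4/5 of 7 = 5.60, rounded up to 6, so 6 affirmative votes are needed; 6 voted in favor. Satisfied.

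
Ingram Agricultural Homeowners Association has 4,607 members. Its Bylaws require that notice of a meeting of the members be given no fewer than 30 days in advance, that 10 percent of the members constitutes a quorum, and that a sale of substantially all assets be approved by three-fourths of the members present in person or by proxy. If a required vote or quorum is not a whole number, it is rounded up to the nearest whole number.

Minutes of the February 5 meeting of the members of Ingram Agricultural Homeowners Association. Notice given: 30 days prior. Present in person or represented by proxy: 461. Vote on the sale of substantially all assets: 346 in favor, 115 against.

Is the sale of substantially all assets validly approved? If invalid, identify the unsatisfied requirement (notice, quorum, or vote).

Valid — all requirements satisfied.

Notice: 30 days given; 30 required. Satisfied.
Quorum: 10% of 4,607 = 460.70, rounded up to 461; 461 present. Satisfied.
Vote: requires three-fourths of those present (461); 3/4 of 461 = 345.75, rounded up to 346, so 346 needed; 346 in favor. Satisfied.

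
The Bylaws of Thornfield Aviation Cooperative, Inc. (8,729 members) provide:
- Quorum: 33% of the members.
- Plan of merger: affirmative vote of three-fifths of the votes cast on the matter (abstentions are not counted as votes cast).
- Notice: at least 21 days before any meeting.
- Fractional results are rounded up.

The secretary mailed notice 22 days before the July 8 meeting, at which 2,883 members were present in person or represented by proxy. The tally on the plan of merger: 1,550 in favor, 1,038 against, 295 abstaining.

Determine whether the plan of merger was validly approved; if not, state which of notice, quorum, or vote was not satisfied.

Invalid — vote requirement not satisfied.

Notice: 22 days given; 21 required. Satisfied.
Quorum: 33% of 8,729 = 2,880.57, rounded up to 2,881; 2,883 present. Satisfied.
Vote: requires three-fifths of the votes cast (2,883 − 295 abstaining = 2,588); 3/5 of 2588 = 1552.80, rounded up to 1553, so 1,553 needed; 1,550 in favor. Not satisfied.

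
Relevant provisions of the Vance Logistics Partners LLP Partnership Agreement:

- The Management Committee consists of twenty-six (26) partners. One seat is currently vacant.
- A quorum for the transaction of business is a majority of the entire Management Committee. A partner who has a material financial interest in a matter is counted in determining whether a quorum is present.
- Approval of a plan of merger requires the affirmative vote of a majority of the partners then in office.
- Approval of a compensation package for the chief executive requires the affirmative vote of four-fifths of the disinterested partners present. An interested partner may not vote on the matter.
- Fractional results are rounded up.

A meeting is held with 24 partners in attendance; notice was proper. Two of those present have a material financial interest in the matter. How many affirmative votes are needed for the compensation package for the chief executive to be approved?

The compensation package for the chief executive requires four-fifths of the disinterested partners present (24 − 2 = 22).
4/5 of 22 = 17.60, rounded up to 18.

18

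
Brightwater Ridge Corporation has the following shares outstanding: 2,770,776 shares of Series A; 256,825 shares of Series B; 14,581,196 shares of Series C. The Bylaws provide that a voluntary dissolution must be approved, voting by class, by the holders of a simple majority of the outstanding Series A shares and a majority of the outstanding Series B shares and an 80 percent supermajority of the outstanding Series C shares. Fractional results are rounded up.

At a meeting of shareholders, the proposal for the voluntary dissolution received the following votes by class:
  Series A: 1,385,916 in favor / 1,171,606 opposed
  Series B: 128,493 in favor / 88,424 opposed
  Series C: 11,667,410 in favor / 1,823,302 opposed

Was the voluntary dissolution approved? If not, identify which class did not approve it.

Approved — every class gave the required vote.

Series A: a majority of 2770776 is 1385389; 1,385,389 required, 1,385,916 in favor — approved.
Series B: a majority of 256825 is 128413; 128,413 required, 128,493 in favor — approved.
Series C: 4/5 of 14581196 = 11664956.80, rounded up to 11664957; 11,664,957 required, 11,667,410 in favor — approved.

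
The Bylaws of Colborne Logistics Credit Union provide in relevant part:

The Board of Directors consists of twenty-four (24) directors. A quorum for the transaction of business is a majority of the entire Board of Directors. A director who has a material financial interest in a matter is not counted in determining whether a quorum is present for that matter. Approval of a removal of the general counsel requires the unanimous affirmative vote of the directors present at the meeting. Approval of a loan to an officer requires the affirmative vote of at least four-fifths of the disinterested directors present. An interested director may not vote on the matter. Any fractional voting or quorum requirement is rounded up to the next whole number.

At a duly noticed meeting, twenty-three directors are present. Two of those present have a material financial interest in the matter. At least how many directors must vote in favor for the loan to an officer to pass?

17

The loan to an officer requires four-fifths of the disinterested directors present (23 − 2 = 21).
4/5 of 21 = 16.80, rounded up to 17.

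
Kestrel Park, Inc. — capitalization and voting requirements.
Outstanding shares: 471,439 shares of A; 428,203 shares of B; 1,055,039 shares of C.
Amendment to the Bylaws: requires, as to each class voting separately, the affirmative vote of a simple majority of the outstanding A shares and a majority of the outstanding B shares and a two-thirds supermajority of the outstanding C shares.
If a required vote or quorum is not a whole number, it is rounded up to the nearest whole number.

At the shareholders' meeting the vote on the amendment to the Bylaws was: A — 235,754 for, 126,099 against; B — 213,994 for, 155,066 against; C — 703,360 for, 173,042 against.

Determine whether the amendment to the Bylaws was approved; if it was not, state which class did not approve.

A: a majority of 471439 is 235720; 235,720 required, 235,754 in favor — approved.
B: a majority of 428203 is 214102; 214,102 required, 213,994 in favor — not approved.
C: 2/3 of 1055039 = 703359.33, rounded up to 703360; 703,360 required, 703,360 in favor — approved.

Not approved — the B shares did not give the required vote.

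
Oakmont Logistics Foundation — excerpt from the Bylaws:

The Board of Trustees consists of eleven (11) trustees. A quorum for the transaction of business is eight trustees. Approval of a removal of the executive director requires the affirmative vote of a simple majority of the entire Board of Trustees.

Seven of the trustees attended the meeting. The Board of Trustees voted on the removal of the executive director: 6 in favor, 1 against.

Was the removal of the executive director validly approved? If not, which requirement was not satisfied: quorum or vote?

Quorum: 7 present; quorum is 8. Not satisfied.
Vote: the removal of the executive director requires a majority of the entire Board of Trustees (11). A majority of 11 is 6, so 6 affirmative votes are needed; 6 voted in favor. Satisfied. (Moot — without a quorum no business can be validly transacted.)

Invalid — quorum requirement not satisfied.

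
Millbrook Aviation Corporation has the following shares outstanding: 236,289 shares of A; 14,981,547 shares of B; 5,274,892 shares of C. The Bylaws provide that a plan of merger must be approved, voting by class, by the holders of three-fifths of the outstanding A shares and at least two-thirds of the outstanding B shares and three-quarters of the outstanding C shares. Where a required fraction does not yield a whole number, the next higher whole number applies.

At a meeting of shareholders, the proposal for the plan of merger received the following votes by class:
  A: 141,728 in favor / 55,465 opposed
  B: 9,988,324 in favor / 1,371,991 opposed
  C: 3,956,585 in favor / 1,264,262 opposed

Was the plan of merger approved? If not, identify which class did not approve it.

A: 3/5 of 236289 = 141773.40, rounded up to 141774; 141,774 required, 141,728 in favor — not approved.
B: 2/3 of 14981547 = 9987698; 9,987,698 required, 9,988,324 in favor — approved.
C: 3/4 of 5274892 = 3956169; 3,956,169 required, 3,956,585 in favor — approved.

Not approved — the A shares did not give the required vote.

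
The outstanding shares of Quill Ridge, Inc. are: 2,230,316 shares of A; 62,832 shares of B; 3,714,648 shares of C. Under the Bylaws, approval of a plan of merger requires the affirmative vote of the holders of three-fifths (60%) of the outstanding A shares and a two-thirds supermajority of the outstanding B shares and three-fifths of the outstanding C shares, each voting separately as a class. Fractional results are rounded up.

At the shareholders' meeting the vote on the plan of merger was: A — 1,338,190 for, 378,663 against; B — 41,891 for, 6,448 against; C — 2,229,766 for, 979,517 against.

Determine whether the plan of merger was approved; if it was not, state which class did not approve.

Approved — every class gave the required vote.

A: 3/5 of 2230316 = 1338189.60, rounded up to 1338190; 1,338,190 required, 1,338,190 in favor — approved.
B: 2/3 of 62832 = 41888; 41,888 required, 41,891 in favor — approved.
C: 3/5 of 3714648 = 2228788.80, rounded up to 2228789; 2,228,789 required, 2,229,766 in favor — approved.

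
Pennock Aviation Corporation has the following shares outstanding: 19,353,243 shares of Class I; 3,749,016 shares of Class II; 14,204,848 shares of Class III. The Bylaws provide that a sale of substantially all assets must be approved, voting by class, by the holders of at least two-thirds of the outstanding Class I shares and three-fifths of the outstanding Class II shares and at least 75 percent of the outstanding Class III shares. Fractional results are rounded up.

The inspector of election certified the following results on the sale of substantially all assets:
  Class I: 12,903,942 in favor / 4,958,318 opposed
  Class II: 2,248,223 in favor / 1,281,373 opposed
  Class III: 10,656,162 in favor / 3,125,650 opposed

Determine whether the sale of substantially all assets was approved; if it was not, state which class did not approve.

Not approved — the Class II shares did not give the required vote.

Class I: 2/3 of 19353243 = 12902162; 12,902,162 required, 12,903,942 in favor — approved.
Class II: 3/5 of 3749016 = 2249409.60, rounded up to 2249410; 2,249,410 required, 2,248,223 in favor — not approved.
Class III: 3/4 of 14204848 = 10653636; 10,653,636 required, 10,656,162 in favor — approved.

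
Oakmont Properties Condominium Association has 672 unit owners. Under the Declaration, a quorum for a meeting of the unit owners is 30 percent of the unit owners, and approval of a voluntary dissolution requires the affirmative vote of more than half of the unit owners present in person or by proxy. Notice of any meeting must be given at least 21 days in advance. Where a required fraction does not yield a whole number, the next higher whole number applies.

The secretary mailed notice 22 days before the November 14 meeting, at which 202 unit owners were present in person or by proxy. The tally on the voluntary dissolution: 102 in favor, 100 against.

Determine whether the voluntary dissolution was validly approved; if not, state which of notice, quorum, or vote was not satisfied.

Notice: 22 days given; 21 required. Satisfied.
Quorum: 30% of 672 = 201.60, rounded up to 202; 202 present. Satisfied.
Vote: requires a majority of those present (202); a majority of 202 is 102, so 102 needed; 102 in favor. Satisfied.

Valid — all requirements satisfied.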